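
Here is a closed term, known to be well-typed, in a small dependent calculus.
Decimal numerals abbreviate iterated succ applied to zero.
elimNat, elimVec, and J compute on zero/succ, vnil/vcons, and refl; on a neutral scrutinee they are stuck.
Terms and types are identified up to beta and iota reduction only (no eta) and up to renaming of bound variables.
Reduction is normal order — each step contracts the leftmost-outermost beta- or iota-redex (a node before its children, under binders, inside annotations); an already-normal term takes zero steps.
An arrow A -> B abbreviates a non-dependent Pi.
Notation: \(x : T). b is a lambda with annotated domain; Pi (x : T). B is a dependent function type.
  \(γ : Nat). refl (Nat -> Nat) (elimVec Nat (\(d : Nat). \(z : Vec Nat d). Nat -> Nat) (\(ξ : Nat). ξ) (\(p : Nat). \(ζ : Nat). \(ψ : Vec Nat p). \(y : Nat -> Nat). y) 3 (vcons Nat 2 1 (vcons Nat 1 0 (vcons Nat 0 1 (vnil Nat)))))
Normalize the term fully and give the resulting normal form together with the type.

reduced normal form:
  \(γ : Nat). refl (Nat -> Nat) (\(d : Nat). d)
type:
  Nat -> Eq (Nat -> Nat) (\(γ : Nat). γ) (\(d : Nat). d)
observation: 16 normal-order steps separate the term from its normal form.


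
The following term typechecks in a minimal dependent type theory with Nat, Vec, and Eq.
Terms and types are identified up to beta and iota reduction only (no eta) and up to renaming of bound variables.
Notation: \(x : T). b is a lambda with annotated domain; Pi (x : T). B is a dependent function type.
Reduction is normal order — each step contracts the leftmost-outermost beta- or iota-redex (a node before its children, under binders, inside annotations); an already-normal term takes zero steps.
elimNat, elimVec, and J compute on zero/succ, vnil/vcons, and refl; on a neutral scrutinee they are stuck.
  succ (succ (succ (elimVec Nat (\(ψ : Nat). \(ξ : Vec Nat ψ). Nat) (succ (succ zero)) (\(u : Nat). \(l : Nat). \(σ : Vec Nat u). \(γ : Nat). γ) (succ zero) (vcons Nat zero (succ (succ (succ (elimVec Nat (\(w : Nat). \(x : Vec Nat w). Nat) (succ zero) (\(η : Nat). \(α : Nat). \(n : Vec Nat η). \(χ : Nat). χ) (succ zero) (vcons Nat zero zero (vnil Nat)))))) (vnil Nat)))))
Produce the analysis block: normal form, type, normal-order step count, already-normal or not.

reduced normal form:
  succ (succ (succ (succ (succ zero))))
inferred type:
  Nat
reduction steps (normal order): 6
already normal: no
first contracted redex: an elimVec iota-redex


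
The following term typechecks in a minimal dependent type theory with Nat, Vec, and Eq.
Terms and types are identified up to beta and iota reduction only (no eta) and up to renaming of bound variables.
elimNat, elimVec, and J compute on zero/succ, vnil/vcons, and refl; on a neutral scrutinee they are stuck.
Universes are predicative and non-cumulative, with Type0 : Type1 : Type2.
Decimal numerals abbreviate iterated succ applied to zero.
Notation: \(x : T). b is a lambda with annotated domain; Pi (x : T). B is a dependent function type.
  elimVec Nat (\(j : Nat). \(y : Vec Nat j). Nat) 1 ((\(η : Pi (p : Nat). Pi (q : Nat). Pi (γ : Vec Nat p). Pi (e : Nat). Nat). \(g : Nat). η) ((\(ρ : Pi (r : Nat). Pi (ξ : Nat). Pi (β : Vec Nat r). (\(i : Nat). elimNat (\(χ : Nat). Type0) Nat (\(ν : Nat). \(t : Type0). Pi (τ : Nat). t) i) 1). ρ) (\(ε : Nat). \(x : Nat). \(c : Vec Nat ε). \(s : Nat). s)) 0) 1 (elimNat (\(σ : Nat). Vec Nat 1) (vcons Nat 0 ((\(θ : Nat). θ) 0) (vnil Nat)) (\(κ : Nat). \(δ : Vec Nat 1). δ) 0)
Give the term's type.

inferred type:
  Nat


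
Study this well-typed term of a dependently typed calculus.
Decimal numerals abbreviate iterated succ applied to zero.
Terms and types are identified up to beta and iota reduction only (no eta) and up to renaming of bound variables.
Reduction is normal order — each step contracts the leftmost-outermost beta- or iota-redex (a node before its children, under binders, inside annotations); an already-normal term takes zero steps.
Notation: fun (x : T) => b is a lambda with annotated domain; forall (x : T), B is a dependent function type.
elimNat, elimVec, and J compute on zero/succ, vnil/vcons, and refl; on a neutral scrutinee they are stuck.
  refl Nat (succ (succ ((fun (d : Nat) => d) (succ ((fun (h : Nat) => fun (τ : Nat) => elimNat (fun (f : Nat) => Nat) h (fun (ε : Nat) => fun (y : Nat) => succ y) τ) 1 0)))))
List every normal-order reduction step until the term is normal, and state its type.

normal-order reduction sequence:
  refl Nat (succ (succ ((fun (d : Nat) => d) (succ ((fun (h : Nat) => fun (τ : Nat) => elimNat (fun (f : Nat) => Nat) h (fun (ε : Nat) => fun (y : Nat) => succ y) τ) 1 0)))))
  ~> refl Nat (succ (succ (succ ((fun (d : Nat) => fun (h : Nat) => elimNat (fun (τ : Nat) => Nat) d (fun (f : Nat) => fun (ε : Nat) => succ ε) h) 1 0))))
  ~> refl Nat (succ (succ (succ ((fun (d : Nat) => elimNat (fun (h : Nat) => Nat) 1 (fun (τ : Nat) => fun (f : Nat) => succ f) d) 0))))
  ~> refl Nat (succ (succ (succ (elimNat (fun (d : Nat) => Nat) 1 (fun (h : Nat) => fun (τ : Nat) => succ τ) 0))))
  ~> refl Nat 4
inferred type:
  Eq Nat 4 4


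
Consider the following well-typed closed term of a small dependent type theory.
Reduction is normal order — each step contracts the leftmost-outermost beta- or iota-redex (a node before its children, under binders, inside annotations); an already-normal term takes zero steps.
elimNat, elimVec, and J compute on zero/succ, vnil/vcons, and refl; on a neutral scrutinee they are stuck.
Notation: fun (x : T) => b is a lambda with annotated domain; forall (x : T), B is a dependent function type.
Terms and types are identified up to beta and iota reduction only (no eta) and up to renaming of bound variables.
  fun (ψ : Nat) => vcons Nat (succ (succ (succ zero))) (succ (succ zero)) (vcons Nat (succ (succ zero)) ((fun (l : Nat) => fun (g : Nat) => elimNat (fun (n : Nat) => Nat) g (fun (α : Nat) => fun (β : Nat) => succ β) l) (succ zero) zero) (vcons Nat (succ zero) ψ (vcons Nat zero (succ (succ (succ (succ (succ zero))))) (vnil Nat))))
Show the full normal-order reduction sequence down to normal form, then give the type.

reduction (normal order):
  fun (ψ : Nat) => vcons Nat (succ (succ (succ zero))) (succ (succ zero)) (vcons Nat (succ (succ zero)) ((fun (l : Nat) => fun (g : Nat) => elimNat (fun (n : Nat) => Nat) g (fun (α : Nat) => fun (β : Nat) => succ β) l) (succ zero) zero) (vcons Nat (succ zero) ψ (vcons Nat zero (succ (succ (succ (succ (succ zero))))) (vnil Nat))))
  ~> fun (ψ : Nat) => vcons Nat (succ (succ (succ zero))) (succ (succ zero)) (vcons Nat (succ (succ zero)) ((fun (l : Nat) => elimNat (fun (g : Nat) => Nat) l (fun (n : Nat) => fun (α : Nat) => succ α) (succ zero)) zero) (vcons Nat (succ zero) ψ (vcons Nat zero (succ (succ (succ (succ (succ zero))))) (vnil Nat))))
  ~> fun (ψ : Nat) => vcons Nat (succ (succ (succ zero))) (succ (succ zero)) (vcons Nat (succ (succ zero)) (elimNat (fun (l : Nat) => Nat) zero (fun (g : Nat) => fun (n : Nat) => succ n) (succ zero)) (vcons Nat (succ zero) ψ (vcons Nat zero (succ (succ (succ (succ (succ zero))))) (vnil Nat))))
  ~> fun (ψ : Nat) => vcons Nat (succ (succ (succ zero))) (succ (succ zero)) (vcons Nat (succ (succ zero)) ((fun (l : Nat) => fun (g : Nat) => succ g) zero (elimNat (fun (n : Nat) => Nat) zero (fun (α : Nat) => fun (β : Nat) => succ β) zero)) (vcons Nat (succ zero) ψ (vcons Nat zero (succ (succ (succ (succ (succ zero))))) (vnil Nat))))
  ~> fun (ψ : Nat) => vcons Nat (succ (succ (succ zero))) (succ (succ zero)) (vcons Nat (succ (succ zero)) ((fun (l : Nat) => succ l) (elimNat (fun (g : Nat) => Nat) zero (fun (n : Nat) => fun (α : Nat) => succ α) zero)) (vcons Nat (succ zero) ψ (vcons Nat zero (succ (succ (succ (succ (succ zero))))) (vnil Nat))))
  ~> fun (ψ : Nat) => vcons Nat (succ (succ (succ zero))) (succ (succ zero)) (vcons Nat (succ (succ zero)) (succ (elimNat (fun (l : Nat) => Nat) zero (fun (g : Nat) => fun (n : Nat) => succ n) zero)) (vcons Nat (succ zero) ψ (vcons Nat zero (succ (succ (succ (succ (succ zero))))) (vnil Nat))))
  ~> fun (ψ : Nat) => vcons Nat (succ (succ (succ zero))) (succ (succ zero)) (vcons Nat (succ (succ zero)) (succ zero) (vcons Nat (succ zero) ψ (vcons Nat zero (succ (succ (succ (succ (succ zero))))) (vnil Nat))))
type:
  forall (ψ : Nat), Vec Nat (succ (succ (succ (succ zero))))


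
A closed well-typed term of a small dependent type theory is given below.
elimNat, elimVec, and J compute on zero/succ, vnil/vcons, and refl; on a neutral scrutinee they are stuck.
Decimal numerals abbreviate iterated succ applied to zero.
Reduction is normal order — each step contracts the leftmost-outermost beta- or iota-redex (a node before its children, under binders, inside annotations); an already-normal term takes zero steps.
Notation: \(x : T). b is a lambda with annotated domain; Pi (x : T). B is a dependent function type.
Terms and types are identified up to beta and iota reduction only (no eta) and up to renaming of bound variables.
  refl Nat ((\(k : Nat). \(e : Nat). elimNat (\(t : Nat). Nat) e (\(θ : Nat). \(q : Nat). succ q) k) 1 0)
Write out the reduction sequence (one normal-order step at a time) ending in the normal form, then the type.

normal-order reduction sequence:
  refl Nat ((\(k : Nat). \(e : Nat). elimNat (\(t : Nat). Nat) e (\(θ : Nat). \(q : Nat). succ q) k) 1 0)
  ~> refl Nat ((\(k : Nat). elimNat (\(e : Nat). Nat) k (\(t : Nat). \(θ : Nat). succ θ) 1) 0)
  ~> refl Nat (elimNat (\(k : Nat). Nat) 0 (\(e : Nat). \(t : Nat). succ t) 1)
  ~> refl Nat ((\(k : Nat). \(e : Nat). succ e) 0 (elimNat (\(t : Nat). Nat) 0 (\(θ : Nat). \(q : Nat). succ q) 0))
  ~> refl Nat ((\(k : Nat). succ k) (elimNat (\(e : Nat). Nat) 0 (\(t : Nat). \(θ : Nat). succ θ) 0))
  ~> refl Nat (succ (elimNat (\(k : Nat). Nat) 0 (\(e : Nat). \(t : Nat). succ t) 0))
  ~> refl Nat 1
type:
  Eq Nat 1 1


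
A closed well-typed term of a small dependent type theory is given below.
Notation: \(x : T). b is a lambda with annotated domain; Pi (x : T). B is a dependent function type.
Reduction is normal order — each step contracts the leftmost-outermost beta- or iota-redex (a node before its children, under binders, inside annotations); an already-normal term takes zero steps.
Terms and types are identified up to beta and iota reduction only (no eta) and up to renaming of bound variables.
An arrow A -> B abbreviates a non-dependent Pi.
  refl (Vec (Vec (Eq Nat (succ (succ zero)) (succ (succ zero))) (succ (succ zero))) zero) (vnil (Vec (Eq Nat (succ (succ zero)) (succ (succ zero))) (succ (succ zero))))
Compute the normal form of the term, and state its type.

reduced normal form:
  refl (Vec (Vec (Eq Nat (succ (succ zero)) (succ (succ zero))) (succ (succ zero))) zero) (vnil (Vec (Eq Nat (succ (succ zero)) (succ (succ zero))) (succ (succ zero))))
inferred type:
  Eq (Vec (Vec (Eq Nat (succ (succ zero)) (succ (succ zero))) (succ (succ zero))) zero) (vnil (Vec (Eq Nat (succ (succ zero)) (succ (succ zero))) (succ (succ zero)))) (vnil (Vec (Eq Nat (succ (succ zero)) (succ (succ zero))) (succ (succ zero))))
observation: the term is already in normal form.


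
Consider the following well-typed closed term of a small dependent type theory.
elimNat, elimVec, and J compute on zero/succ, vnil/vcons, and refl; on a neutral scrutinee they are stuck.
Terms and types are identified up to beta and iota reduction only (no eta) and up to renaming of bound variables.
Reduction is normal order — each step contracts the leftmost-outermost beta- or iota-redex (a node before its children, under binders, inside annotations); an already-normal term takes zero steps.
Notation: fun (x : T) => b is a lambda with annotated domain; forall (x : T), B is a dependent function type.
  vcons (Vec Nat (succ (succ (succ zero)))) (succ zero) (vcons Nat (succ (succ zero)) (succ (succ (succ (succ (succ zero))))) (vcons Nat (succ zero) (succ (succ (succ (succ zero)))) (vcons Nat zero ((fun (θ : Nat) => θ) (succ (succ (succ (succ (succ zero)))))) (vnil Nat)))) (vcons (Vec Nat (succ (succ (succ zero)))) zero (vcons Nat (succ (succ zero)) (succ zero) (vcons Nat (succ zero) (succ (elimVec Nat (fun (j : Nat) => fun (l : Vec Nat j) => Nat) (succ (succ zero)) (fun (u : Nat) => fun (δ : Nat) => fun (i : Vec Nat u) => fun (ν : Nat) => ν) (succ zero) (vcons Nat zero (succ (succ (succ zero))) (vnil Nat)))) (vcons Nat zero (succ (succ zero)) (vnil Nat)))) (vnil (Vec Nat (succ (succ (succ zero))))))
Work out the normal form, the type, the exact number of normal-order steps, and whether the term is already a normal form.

reduced normal form:
  vcons (Vec Nat (succ (succ (succ zero)))) (succ zero) (vcons Nat (succ (succ zero)) (succ (succ (succ (succ (succ zero))))) (vcons Nat (succ zero) (succ (succ (succ (succ zero)))) (vcons Nat zero (succ (succ (succ (succ (succ zero))))) (vnil Nat)))) (vcons (Vec Nat (succ (succ (succ zero)))) zero (vcons Nat (succ (succ zero)) (succ zero) (vcons Nat (succ zero) (succ (succ (succ zero))) (vcons Nat zero (succ (succ zero)) (vnil Nat)))) (vnil (Vec Nat (succ (succ (succ zero))))))
type:
  Vec (Vec Nat (succ (succ (succ zero)))) (succ (succ zero))
steps to reach normal form (normal order): 7
already normal: no
first redex: a beta-redex


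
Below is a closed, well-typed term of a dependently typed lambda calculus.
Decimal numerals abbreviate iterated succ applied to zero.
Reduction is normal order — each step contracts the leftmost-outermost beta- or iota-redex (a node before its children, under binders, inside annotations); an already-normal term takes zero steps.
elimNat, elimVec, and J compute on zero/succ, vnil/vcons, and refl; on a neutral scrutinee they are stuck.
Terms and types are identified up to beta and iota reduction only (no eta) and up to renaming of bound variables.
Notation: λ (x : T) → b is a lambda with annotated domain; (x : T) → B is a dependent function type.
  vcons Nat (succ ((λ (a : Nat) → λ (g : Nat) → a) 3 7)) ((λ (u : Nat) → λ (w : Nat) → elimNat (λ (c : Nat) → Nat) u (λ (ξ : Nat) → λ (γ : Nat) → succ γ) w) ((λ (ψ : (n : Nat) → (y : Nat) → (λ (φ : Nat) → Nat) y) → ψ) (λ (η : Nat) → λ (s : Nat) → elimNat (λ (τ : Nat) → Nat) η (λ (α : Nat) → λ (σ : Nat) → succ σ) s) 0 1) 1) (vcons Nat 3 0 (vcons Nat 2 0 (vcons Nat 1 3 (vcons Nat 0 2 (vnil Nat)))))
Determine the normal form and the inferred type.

reduced normal form:
  vcons Nat 4 2 (vcons Nat 3 0 (vcons Nat 2 0 (vcons Nat 1 3 (vcons Nat 0 2 (vnil Nat)))))
the term's type:
  Vec Nat 5
observation: reduction starts at a beta-redex, and 15 normal-order steps reach the normal form.


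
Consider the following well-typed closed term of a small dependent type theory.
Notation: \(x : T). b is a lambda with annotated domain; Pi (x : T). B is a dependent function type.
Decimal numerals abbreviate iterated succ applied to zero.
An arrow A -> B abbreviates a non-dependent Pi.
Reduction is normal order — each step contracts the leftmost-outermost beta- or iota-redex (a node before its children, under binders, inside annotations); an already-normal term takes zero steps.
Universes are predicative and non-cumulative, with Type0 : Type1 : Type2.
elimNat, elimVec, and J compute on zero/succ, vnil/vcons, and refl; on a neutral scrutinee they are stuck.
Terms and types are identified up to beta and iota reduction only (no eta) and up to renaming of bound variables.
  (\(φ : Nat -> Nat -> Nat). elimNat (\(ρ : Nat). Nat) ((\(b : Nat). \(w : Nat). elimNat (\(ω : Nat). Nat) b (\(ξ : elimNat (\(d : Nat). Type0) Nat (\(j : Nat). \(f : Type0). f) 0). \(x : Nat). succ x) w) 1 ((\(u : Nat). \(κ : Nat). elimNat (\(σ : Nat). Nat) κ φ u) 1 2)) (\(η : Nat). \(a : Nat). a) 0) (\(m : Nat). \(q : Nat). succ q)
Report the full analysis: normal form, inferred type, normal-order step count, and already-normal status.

resulting normal form:
  4
type:
  Nat
reduction steps (normal order): 21
started in normal form: no
first contracted redex: a beta-redex


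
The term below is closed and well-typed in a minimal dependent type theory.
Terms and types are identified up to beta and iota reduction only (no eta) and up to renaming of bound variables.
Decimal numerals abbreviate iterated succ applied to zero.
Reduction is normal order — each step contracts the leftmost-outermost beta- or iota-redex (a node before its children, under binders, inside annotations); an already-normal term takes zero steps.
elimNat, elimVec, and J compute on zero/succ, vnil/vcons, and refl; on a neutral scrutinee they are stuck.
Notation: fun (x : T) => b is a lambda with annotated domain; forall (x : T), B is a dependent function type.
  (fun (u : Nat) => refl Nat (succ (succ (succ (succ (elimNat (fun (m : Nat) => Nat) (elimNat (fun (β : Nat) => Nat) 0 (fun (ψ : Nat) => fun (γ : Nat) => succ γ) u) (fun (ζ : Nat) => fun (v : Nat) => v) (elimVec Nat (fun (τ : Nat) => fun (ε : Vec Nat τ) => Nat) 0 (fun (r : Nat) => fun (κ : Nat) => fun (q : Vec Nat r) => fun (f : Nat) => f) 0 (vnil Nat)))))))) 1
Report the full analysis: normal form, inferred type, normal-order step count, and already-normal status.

resulting normal form:
  refl Nat 5
the term's type:
  Eq Nat 5 5
reduction steps (normal order): 7
term was already normal: no
first contracted redex: a beta-redex


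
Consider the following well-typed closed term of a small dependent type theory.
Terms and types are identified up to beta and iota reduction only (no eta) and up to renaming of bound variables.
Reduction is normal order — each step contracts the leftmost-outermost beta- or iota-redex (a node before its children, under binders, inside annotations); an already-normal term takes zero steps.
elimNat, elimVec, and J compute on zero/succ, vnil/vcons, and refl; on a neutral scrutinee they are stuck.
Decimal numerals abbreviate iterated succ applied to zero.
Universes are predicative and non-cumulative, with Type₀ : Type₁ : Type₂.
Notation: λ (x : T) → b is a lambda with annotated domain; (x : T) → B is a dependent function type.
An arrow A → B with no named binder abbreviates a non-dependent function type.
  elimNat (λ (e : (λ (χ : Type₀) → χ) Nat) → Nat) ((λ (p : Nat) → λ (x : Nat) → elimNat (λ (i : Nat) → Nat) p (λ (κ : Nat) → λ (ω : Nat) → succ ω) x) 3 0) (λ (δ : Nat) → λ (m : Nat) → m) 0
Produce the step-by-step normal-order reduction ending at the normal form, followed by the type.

normal-order reduction:
  elimNat (λ (e : (λ (χ : Type₀) → χ) Nat) → Nat) ((λ (p : Nat) → λ (x : Nat) → elimNat (λ (i : Nat) → Nat) p (λ (κ : Nat) → λ (ω : Nat) → succ ω) x) 3 0) (λ (δ : Nat) → λ (m : Nat) → m) 0
  ~> (λ (e : Nat) → λ (χ : Nat) → elimNat (λ (p : Nat) → Nat) e (λ (x : Nat) → λ (i : Nat) → succ i) χ) 3 0
  ~> (λ (e : Nat) → elimNat (λ (χ : Nat) → Nat) 3 (λ (p : Nat) → λ (x : Nat) → succ x) e) 0
  ~> elimNat (λ (e : Nat) → Nat) 3 (λ (χ : Nat) → λ (p : Nat) → succ p) 0
  ~> 3
type:
  Nat


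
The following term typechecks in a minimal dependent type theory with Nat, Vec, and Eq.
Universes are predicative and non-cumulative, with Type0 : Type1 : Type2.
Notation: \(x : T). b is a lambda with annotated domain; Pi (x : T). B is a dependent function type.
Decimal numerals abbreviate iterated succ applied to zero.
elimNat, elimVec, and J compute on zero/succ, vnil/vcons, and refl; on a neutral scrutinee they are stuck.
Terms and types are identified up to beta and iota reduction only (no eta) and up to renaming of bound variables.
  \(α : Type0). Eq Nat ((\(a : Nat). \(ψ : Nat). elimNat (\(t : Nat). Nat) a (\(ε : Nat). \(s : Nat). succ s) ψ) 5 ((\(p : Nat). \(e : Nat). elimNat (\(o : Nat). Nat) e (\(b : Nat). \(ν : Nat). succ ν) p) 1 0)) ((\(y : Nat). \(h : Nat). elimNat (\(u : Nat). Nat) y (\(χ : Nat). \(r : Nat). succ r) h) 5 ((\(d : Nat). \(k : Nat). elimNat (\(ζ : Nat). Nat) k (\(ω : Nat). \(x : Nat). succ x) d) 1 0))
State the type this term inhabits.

type:
  Pi (α : Type0). Type0


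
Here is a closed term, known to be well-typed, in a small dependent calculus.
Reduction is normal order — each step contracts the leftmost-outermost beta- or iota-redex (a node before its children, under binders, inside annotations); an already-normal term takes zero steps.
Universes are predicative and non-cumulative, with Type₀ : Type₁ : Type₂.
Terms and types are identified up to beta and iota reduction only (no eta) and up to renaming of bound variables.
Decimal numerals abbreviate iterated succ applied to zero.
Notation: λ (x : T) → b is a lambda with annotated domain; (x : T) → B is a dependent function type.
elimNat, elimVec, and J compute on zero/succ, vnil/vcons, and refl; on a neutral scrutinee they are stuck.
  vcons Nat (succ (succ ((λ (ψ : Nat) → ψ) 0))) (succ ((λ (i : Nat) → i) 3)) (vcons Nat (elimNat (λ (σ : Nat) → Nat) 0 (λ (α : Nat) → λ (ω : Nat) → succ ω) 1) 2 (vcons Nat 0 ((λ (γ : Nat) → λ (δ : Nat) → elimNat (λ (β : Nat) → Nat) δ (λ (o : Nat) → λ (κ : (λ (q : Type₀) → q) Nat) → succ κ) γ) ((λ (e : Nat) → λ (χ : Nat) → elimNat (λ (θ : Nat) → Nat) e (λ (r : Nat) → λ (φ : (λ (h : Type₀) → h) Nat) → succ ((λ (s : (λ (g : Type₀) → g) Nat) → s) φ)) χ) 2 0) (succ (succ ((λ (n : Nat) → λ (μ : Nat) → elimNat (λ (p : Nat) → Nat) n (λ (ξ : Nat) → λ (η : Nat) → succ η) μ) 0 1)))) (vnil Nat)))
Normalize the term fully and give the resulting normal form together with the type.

reduced normal form:
  vcons Nat 2 4 (vcons Nat 1 2 (vcons Nat 0 5 (vnil Nat)))
type:
  Vec Nat 3


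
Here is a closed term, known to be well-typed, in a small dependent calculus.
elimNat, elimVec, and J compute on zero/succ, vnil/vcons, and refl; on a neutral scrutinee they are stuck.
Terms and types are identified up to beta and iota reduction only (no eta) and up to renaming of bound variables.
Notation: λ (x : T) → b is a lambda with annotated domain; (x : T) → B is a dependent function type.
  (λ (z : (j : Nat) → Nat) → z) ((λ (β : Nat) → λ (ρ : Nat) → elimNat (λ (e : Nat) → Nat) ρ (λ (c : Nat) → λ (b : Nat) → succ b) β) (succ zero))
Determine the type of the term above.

the term's type:
  (z : Nat) → Nat


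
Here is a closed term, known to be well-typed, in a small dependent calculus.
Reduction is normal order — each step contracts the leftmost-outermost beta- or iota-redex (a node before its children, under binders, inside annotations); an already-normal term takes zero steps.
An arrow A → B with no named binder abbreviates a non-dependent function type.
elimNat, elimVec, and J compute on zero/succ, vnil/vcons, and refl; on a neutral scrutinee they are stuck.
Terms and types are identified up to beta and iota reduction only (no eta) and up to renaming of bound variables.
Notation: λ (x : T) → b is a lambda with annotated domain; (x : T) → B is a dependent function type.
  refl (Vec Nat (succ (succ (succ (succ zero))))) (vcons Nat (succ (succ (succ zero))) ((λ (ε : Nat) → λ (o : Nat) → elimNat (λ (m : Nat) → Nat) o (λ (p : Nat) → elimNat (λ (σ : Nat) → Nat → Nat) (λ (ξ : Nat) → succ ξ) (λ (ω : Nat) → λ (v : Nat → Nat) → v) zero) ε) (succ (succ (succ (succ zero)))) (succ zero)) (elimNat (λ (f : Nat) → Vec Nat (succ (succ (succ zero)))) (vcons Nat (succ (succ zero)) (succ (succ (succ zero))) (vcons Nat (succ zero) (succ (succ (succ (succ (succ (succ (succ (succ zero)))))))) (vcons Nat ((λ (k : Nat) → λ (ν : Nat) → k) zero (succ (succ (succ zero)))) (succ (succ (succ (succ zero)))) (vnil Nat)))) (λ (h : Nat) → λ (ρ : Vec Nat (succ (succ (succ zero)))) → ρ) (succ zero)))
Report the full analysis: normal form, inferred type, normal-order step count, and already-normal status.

reduced normal form:
  refl (Vec Nat (succ (succ (succ (succ zero))))) (vcons Nat (succ (succ (succ zero))) (succ (succ (succ (succ (succ zero))))) (vcons Nat (succ (succ zero)) (succ (succ (succ zero))) (vcons Nat (succ zero) (succ (succ (succ (succ (succ (succ (succ (succ zero)))))))) (vcons Nat zero (succ (succ (succ (succ zero)))) (vnil Nat)))))
inferred type:
  Eq (Vec Nat (succ (succ (succ (succ zero))))) (vcons Nat (succ (succ (succ zero))) (succ (succ (succ (succ (succ zero))))) (vcons Nat (succ (succ zero)) (succ (succ (succ zero))) (vcons Nat (succ zero) (succ (succ (succ (succ (succ (succ (succ (succ zero)))))))) (vcons Nat zero (succ (succ (succ (succ zero)))) (vnil Nat))))) (vcons Nat (succ (succ (succ zero))) (succ (succ (succ (succ (succ zero))))) (vcons Nat (succ (succ zero)) (succ (succ (succ zero))) (vcons Nat (succ zero) (succ (succ (succ (succ (succ (succ (succ (succ zero)))))))) (vcons Nat zero (succ (succ (succ (succ zero)))) (vnil Nat)))))
reduction steps (normal order): 25
already normal: no
first redex: a beta-redex


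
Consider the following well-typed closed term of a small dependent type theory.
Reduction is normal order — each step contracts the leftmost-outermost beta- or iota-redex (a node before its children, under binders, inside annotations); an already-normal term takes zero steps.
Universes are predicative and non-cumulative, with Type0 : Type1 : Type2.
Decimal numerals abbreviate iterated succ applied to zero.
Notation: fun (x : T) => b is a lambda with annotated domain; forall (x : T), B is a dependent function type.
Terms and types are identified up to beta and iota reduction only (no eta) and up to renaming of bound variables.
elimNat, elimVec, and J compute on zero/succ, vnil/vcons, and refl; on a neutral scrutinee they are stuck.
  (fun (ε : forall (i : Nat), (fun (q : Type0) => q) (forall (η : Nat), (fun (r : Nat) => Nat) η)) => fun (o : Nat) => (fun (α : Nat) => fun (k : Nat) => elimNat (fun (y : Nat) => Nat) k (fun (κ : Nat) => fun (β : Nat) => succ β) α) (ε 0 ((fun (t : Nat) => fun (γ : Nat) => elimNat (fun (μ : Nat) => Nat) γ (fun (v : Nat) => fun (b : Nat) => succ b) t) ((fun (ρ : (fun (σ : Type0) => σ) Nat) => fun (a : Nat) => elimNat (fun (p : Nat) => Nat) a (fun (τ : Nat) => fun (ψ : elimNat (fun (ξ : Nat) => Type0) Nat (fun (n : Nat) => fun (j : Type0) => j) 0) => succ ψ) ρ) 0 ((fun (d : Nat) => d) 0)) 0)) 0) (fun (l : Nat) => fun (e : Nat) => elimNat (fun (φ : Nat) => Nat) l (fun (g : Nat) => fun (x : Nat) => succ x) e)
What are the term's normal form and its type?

reduced normal form:
  fun (ε : Nat) => 0
type:
  forall (ε : Nat), Nat
observation: the leftmost-outermost redex is a beta-redex, and normalization takes 14 steps.


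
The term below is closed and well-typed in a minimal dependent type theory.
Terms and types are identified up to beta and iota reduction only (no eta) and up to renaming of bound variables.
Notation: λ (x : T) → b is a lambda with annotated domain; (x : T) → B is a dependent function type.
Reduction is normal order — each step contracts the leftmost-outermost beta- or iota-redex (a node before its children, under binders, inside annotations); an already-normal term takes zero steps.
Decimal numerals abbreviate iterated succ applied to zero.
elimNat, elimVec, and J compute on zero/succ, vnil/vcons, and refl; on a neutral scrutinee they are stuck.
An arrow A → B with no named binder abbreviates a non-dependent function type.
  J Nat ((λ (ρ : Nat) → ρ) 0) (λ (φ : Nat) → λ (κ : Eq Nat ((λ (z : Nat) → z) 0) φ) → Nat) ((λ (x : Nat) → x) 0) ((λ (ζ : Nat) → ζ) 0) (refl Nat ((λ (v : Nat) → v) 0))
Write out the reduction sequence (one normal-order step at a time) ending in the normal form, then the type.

reduction (normal order):
  J Nat ((λ (ρ : Nat) → ρ) 0) (λ (φ : Nat) → λ (κ : Eq Nat ((λ (z : Nat) → z) 0) φ) → Nat) ((λ (x : Nat) → x) 0) ((λ (ζ : Nat) → ζ) 0) (refl Nat ((λ (v : Nat) → v) 0))
  ~> (λ (ρ : Nat) → ρ) 0
  ~> 0
type:
  Nat


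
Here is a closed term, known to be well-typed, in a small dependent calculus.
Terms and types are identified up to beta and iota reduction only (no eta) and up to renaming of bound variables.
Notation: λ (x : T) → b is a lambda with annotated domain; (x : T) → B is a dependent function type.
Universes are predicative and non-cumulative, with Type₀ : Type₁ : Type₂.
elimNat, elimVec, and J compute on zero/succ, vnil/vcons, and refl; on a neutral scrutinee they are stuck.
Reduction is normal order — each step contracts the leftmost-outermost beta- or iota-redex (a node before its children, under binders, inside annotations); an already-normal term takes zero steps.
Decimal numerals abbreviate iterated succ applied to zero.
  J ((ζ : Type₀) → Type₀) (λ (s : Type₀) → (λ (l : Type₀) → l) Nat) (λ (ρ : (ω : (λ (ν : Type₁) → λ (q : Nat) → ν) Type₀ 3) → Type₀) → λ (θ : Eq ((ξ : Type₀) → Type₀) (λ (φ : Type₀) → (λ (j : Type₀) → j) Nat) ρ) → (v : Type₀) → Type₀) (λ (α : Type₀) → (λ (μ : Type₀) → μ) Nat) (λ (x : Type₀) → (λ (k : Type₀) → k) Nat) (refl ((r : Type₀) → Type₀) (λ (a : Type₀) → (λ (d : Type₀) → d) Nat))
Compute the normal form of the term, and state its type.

resulting normal form:
  λ (ζ : Type₀) → Nat
type:
  (ζ : Type₀) → Type₀


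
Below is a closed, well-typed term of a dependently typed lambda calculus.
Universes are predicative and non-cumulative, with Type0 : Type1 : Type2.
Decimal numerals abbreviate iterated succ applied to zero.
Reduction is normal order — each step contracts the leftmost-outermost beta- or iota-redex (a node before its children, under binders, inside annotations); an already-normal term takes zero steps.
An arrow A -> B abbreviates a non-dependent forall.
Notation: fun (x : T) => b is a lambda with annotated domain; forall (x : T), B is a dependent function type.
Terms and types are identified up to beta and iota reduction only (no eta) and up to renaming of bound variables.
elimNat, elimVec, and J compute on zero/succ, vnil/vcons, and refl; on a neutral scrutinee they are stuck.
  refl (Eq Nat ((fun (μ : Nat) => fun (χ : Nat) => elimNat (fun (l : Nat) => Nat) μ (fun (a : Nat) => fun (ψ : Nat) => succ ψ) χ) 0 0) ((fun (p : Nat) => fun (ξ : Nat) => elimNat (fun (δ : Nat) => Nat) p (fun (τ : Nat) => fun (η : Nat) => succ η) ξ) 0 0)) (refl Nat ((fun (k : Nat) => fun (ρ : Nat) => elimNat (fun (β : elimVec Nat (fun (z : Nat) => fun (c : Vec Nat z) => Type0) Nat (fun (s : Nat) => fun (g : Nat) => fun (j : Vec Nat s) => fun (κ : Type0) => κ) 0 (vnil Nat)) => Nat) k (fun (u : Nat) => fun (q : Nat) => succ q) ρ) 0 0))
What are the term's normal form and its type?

normal form:
  refl (Eq Nat 0 0) (refl Nat 0)
inferred type:
  Eq (Eq Nat 0 0) (refl Nat 0) (refl Nat 0)
observation: reduction starts at a beta-redex, and 9 normal-order steps reach the normal form.


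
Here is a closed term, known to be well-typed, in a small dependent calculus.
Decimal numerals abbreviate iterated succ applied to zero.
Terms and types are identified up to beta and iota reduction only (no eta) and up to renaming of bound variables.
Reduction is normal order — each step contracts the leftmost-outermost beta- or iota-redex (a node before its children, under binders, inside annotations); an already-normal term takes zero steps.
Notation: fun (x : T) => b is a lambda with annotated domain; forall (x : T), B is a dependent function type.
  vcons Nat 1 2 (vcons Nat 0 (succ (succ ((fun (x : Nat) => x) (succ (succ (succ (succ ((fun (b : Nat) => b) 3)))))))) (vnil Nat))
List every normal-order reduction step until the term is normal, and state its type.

normal-order reduction:
  vcons Nat 1 2 (vcons Nat 0 (succ (succ ((fun (x : Nat) => x) (succ (succ (succ (succ ((fun (b : Nat) => b) 3)))))))) (vnil Nat))
  ~> vcons Nat 1 2 (vcons Nat 0 (succ (succ (succ (succ (succ (succ ((fun (x : Nat) => x) 3))))))) (vnil Nat))
  ~> vcons Nat 1 2 (vcons Nat 0 9 (vnil Nat))
the term's type:
  Vec Nat 2


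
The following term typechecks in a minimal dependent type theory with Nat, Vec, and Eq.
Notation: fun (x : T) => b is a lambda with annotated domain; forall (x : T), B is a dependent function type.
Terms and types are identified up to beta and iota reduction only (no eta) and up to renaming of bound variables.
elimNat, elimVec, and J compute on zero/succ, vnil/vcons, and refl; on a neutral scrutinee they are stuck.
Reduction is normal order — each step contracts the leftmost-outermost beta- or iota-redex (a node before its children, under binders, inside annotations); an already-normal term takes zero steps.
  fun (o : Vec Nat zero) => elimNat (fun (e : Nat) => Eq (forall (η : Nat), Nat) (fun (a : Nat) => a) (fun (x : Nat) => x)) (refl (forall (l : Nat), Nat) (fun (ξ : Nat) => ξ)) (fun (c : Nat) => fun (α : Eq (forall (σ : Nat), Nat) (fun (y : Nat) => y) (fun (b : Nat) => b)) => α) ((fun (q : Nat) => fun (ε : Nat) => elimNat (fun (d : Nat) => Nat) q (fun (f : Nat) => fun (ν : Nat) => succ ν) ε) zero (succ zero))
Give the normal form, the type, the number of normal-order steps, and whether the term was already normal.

normal form:
  fun (o : Vec Nat zero) => refl (forall (e : Nat), Nat) (fun (η : Nat) => η)
the term's type:
  forall (o : Vec Nat zero), Eq (forall (e : Nat), Nat) (fun (η : Nat) => η) (fun (a : Nat) => a)
steps to reach normal form (normal order): 10
started in normal form: no
first contracted redex: a beta-redex


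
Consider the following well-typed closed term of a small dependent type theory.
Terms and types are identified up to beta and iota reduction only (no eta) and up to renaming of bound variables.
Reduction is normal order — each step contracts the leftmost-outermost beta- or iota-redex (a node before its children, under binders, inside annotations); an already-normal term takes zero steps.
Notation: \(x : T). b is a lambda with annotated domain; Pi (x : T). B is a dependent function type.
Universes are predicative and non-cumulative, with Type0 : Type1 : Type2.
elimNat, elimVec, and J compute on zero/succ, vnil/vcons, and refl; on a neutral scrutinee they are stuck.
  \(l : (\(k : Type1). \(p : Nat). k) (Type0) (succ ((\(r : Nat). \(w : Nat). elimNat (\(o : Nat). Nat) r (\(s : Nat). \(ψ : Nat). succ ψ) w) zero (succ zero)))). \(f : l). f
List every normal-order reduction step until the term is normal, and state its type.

reduction (normal order):
  \(l : (\(k : Type1). \(p : Nat). k) (Type0) (succ ((\(r : Nat). \(w : Nat). elimNat (\(o : Nat). Nat) r (\(s : Nat). \(ψ : Nat). succ ψ) w) zero (succ zero)))). \(f : l). f
  ~> \(l : (\(k : Nat). Type0) (succ ((\(p : Nat). \(r : Nat). elimNat (\(w : Nat). Nat) p (\(o : Nat). \(s : Nat). succ s) r) zero (succ zero)))). \(ψ : l). ψ
  ~> \(l : Type0). \(k : l). k
the term's type:
  Pi (l : Type0). Pi (k : l). l


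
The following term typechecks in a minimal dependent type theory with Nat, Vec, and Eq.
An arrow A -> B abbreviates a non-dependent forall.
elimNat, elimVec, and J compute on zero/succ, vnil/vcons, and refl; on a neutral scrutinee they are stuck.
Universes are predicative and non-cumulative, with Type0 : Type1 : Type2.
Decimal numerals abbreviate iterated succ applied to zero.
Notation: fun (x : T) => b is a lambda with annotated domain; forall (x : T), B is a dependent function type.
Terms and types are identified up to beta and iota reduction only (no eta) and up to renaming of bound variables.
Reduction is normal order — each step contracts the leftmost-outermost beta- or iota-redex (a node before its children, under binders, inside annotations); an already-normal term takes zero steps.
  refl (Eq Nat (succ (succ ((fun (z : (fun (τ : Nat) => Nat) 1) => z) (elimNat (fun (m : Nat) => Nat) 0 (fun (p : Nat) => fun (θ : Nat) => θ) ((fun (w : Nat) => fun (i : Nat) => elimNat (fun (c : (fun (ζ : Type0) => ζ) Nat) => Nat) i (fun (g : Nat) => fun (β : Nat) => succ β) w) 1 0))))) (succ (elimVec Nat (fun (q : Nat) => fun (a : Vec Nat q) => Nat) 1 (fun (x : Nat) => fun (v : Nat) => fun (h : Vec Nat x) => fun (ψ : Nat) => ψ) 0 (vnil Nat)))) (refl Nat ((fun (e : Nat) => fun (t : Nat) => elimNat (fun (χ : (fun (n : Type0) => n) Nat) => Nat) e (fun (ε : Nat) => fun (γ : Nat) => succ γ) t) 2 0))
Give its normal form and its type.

resulting normal form:
  refl (Eq Nat 2 2) (refl Nat 2)
the term's type:
  Eq (Eq Nat 2 2) (refl Nat 2) (refl Nat 2)


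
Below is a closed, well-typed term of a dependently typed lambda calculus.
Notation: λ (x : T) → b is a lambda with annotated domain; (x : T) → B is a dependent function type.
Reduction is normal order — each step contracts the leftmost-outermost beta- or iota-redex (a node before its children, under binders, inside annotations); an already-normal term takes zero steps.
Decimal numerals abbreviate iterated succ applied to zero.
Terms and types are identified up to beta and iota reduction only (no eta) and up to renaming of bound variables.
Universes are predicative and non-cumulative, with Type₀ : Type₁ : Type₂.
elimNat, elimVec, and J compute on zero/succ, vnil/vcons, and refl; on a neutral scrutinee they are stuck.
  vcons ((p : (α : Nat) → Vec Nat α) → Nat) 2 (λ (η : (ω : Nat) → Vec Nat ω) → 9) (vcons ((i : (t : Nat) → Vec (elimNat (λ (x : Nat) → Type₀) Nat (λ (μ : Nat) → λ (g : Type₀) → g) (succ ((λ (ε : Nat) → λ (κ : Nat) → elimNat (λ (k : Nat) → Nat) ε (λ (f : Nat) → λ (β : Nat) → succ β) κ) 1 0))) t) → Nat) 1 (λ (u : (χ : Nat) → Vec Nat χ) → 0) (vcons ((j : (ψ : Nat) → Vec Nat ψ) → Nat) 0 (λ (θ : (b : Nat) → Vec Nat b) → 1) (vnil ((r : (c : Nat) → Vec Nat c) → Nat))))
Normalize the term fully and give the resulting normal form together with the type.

reduced normal form:
  vcons ((p : (α : Nat) → Vec Nat α) → Nat) 2 (λ (η : (ω : Nat) → Vec Nat ω) → 9) (vcons ((i : (t : Nat) → Vec Nat t) → Nat) 1 (λ (x : (μ : Nat) → Vec Nat μ) → 0) (vcons ((g : (ε : Nat) → Vec Nat ε) → Nat) 0 (λ (κ : (k : Nat) → Vec Nat k) → 1) (vnil ((f : (β : Nat) → Vec Nat β) → Nat))))
type:
  Vec ((p : (α : Nat) → Vec Nat α) → Nat) 3
observation: reduction starts at an elimNat iota-redex, and 10 normal-order steps reach the normal form.


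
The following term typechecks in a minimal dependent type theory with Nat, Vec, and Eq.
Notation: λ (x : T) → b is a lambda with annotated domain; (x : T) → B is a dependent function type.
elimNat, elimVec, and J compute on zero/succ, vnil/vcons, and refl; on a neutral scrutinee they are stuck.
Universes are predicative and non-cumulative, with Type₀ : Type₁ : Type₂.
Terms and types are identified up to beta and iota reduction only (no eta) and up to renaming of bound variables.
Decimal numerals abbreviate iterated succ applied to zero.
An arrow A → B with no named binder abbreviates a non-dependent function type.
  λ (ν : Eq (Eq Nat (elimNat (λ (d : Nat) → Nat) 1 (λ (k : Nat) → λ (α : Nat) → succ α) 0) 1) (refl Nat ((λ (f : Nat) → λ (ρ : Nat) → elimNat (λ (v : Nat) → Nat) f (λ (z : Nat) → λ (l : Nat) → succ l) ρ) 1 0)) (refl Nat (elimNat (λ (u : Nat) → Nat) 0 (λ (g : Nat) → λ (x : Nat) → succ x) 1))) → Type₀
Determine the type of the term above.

type:
  Eq (Eq Nat 1 1) (refl Nat 1) (refl Nat 1) → Type₁


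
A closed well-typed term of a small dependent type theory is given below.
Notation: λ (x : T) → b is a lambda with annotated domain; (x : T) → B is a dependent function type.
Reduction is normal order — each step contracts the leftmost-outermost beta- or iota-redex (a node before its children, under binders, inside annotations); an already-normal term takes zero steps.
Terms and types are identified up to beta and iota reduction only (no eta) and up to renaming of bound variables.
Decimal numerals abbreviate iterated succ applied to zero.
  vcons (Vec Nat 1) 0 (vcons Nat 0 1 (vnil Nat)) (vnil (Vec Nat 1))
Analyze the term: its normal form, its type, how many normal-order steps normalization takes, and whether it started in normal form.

reduced normal form:
  vcons (Vec Nat 1) 0 (vcons Nat 0 1 (vnil Nat)) (vnil (Vec Nat 1))
type:
  Vec (Vec Nat 1) 1
normal-order step count: 0
already normal: yes


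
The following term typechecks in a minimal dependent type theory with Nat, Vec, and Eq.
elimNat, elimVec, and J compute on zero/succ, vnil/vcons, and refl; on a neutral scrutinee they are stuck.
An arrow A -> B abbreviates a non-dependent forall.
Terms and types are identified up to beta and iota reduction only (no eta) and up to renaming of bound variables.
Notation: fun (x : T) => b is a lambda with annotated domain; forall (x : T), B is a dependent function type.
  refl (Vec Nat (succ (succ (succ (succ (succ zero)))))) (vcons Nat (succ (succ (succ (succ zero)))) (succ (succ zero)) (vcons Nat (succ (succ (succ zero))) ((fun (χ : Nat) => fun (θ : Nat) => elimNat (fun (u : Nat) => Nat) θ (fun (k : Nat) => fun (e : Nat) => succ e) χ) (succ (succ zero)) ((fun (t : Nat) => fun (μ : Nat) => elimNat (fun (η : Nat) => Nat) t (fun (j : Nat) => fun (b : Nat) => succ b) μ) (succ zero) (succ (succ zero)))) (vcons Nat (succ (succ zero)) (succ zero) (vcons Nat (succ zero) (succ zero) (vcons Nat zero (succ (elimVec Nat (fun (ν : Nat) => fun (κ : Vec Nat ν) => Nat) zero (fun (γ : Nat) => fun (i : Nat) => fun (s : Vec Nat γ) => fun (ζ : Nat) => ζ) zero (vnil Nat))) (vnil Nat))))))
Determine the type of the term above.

inferred type:
  Eq (Vec Nat (succ (succ (succ (succ (succ zero)))))) (vcons Nat (succ (succ (succ (succ zero)))) (succ (succ zero)) (vcons Nat (succ (succ (succ zero))) (succ (succ (succ (succ (succ zero))))) (vcons Nat (succ (succ zero)) (succ zero) (vcons Nat (succ zero) (succ zero) (vcons Nat zero (succ zero) (vnil Nat)))))) (vcons Nat (succ (succ (succ (succ zero)))) (succ (succ zero)) (vcons Nat (succ (succ (succ zero))) (succ (succ (succ (succ (succ zero))))) (vcons Nat (succ (succ zero)) (succ zero) (vcons Nat (succ zero) (succ zero) (vcons Nat zero (succ zero) (vnil Nat))))))
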